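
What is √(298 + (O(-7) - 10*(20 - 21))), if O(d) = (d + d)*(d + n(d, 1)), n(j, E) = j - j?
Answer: √406 ≈ 20.149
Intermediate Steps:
n(j, E) = 0
O(d) = 2*d² (O(d) = (d + d)*(d + 0) = (2*d)*d = 2*d²)
√(298 + (O(-7) - 10*(20 - 21))) = √(298 + (2*(-7)² - 10*(20 - 21))) = √(298 + (2*49 - 10*(-1))) = √(298 + (98 - 1*(-10))) = √(298 + (98 + 10)) = √(298 + 108) = √406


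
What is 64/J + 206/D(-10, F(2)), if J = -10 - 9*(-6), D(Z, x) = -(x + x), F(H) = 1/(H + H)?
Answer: -4516/11 ≈ -410.55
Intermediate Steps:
F(H) = 1/(2*H)
D(Z, x) = -2*x
J = 44 (J = -10 + 54 = 44)
64/J + 206/D(-10, F(2)) = 64/44 + 206/((-1/2)) = 64*(1/44) + 206/((-1/2)) = 16/11 + 206/((-2*¼)) = 16/11 + 206/(-½) = 16/11 + 206*(-2) = 16/11 - 412 = -4516/11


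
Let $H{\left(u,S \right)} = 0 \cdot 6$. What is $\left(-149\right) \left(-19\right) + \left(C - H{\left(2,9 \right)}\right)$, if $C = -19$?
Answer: $2812$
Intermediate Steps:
$H{\left(u,S \right)} = 0$
$\left(-149\right) \left(-19\right) + \left(C - H{\left(2,9 \right)}\right) = \left(-149\right) \left(-19\right) - 19 = 2831 + \left(-19 + 0\right) = 2831 - 19 = 2812$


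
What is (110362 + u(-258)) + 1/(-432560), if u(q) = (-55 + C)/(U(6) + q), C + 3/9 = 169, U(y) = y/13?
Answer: 3866777660219/35037360 ≈ 1.1036e+5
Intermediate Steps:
U(y) = y/13 (U(y) = y*(1/13) = y/13)
C = 506/3 (C = -⅓ + 169 = 506/3 ≈ 168.67)
u(q) = 341/(3*(6/13 + q)) (u(q) = (-55 + 506/3)/((1/13)*6 + q) = 341/(3*(6/13 + q)))
(110362 + u(-258)) + 1/(-432560) = (110362 + 4433/(3*(6 + 13*(-258)))) + 1/(-432560) = (110362 + 4433/(3*(6 - 3354))) - 1/432560 = (110362 + (4433/3)/(-3348)) - 1/432560 = (110362 + (4433/3)*(-1/3348)) - 1/432560 = (110362 - 143/324) - 1/432560 = 35757145/324 - 1/432560 = 3866777660219/35037360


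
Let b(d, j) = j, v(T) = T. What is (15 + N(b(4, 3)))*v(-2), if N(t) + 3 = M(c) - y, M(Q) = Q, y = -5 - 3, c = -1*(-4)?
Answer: -48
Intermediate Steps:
c = 4
y = -8
N(t) = 9 (N(t) = -3 + (4 - 1*(-8)) = -3 + (4 + 8) = -3 + 12 = 9)
(15 + N(b(4, 3)))*v(-2) = (15 + 9)*(-2) = 24*(-2) = -48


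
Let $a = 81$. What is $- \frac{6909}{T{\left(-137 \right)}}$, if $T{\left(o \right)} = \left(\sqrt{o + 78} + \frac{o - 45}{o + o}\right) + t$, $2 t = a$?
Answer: $- \frac{1016756734}{6268825} + \frac{24700004 i \sqrt{59}}{6268825} \approx -162.19 + 30.265 i$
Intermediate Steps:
$t = \frac{81}{2}$ ($t = \frac{1}{2} \cdot 81 = \frac{81}{2} \approx 40.5$)
$T{\left(o \right)} = \frac{81}{2} + \sqrt{78 + o} + \frac{-45 + o}{2 o}$ ($T{\left(o \right)} = \left(\sqrt{o + 78} + \frac{o - 45}{o + o}\right) + \frac{81}{2} = \left(\sqrt{78 + o} + \frac{-45 + o}{2 o}\right) + \frac{81}{2} = \frac{81}{2} + \sqrt{78 + o} + \frac{-45 + o}{2 o}$)
$- \frac{6909}{T{\left(-137 \right)}} = - \frac{6909}{41 + \sqrt{78 - 137} - \frac{45}{2 \left(-137\right)}} = - \frac{6909}{41 + \sqrt{-59} - - \frac{45}{274}} = - \frac{6909}{41 + i \sqrt{59} + \frac{45}{274}} = - \frac{6909}{\frac{11279}{274} + i \sqrt{59}}$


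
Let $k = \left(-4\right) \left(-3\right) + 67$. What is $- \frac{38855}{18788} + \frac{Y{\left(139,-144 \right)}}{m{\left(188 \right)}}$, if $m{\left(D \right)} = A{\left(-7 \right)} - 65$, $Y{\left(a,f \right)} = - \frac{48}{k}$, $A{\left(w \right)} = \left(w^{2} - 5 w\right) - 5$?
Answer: $- \frac{3133961}{1484252} \approx -2.1115$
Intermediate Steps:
$k = 79$ ($k = 12 + 67 = 79$)
$A{\left(w \right)} = -5 + w^{2} - 5 w$
$Y{\left(a,f \right)} = - \frac{48}{79}$
$m{\left(D \right)} = 14$ ($m{\left(D \right)} = \left(-5 + \left(-7\right)^{2} - -35\right) - 65 = \left(-5 + 49 + 35\right) - 65 = 79 - 65 = 14$)
$- \frac{38855}{18788} + \frac{Y{\left(139,-144 \right)}}{m{\left(188 \right)}} = - \frac{38855}{18788} - \frac{48}{79 \cdot 14} = \left(-38855\right) \frac{1}{18788} - \frac{24}{553} = - \frac{38855}{18788} - \frac{24}{553} = - \frac{3133961}{1484252}$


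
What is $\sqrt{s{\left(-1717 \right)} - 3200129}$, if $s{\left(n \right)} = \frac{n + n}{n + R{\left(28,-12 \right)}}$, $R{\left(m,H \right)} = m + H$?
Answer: $\frac{i \sqrt{114311735895}}{189} \approx 1788.9 i$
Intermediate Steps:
$R{\left(m,H \right)} = H + m$
$s{\left(n \right)} = \frac{2 n}{16 + n}$ ($s{\left(n \right)} = \frac{n + n}{n + \left(-12 + 28\right)} = \frac{2 n}{n + 16} = \frac{2 n}{16 + n}$)
$\sqrt{s{\left(-1717 \right)} - 3200129} = \sqrt{2 \left(-1717\right) \frac{1}{16 - 1717} - 3200129} = \sqrt{2 \left(-1717\right) \frac{1}{-1701} - 3200129} = \sqrt{2 \left(-1717\right) \left(- \frac{1}{1701}\right) - 3200129} = \sqrt{\frac{3434}{1701} - 3200129} = \sqrt{- \frac{5443415995}{1701}} = \frac{i \sqrt{114311735895}}{189}$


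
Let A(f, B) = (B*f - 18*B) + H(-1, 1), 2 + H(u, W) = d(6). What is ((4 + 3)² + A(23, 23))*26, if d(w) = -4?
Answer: 4108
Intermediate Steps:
H(u, W) = -6 (H(u, W) = -2 - 4 = -6)
A(f, B) = -6 - 18*B + B*f (A(f, B) = (B*f - 18*B) - 6 = (-18*B + B*f) - 6 = -6 - 18*B + B*f)
((4 + 3)² + A(23, 23))*26 = ((4 + 3)² + (-6 - 18*23 + 23*23))*26 = (7² + (-6 - 414 + 529))*26 = (49 + 109)*26 = 158*26 = 4108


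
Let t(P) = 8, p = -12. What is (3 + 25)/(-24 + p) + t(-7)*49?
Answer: 3521/9 ≈ 391.22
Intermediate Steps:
(3 + 25)/(-24 + p) + t(-7)*49 = (3 + 25)/(-24 - 12) + 8*49 = 28/(-36) + 392 = 28*(-1/36) + 392 = -7/9 + 392 = 3521/9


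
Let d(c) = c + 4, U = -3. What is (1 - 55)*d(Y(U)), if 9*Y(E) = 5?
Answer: -246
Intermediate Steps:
Y(E) = 5/9 (Y(E) = (1/9)*5 = 5/9)
d(c) = 4 + c
(1 - 55)*d(Y(U)) = (1 - 55)*(4 + 5/9) = -54*41/9 = -246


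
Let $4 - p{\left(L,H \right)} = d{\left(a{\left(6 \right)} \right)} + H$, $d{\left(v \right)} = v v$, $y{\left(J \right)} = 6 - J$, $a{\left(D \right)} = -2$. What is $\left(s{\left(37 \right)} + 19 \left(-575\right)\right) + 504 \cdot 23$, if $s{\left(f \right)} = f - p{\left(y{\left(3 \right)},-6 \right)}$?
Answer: $698$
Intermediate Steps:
$d{\left(v \right)} = v^{2}$
$p{\left(L,H \right)} = - H$ ($p{\left(L,H \right)} = 4 - \left(\left(-2\right)^{2} + H\right) = 4 - \left(4 + H\right) = - H$)
$s{\left(f \right)} = -6 + f$ ($s{\left(f \right)} = f - \left(-1\right) \left(-6\right) = f - 6 = -6 + f$)
$\left(s{\left(37 \right)} + 19 \left(-575\right)\right) + 504 \cdot 23 = \left(\left(-6 + 37\right) + 19 \left(-575\right)\right) + 504 \cdot 23 = \left(31 - 10925\right) + 11592 = -10894 + 11592 = 698$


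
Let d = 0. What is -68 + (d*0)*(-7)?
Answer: -68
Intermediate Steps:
-68 + (d*0)*(-7) = -68 + (0*0)*(-7) = -68 + 0*(-7) = -68 + 0 = -68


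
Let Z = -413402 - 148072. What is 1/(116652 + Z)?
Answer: -1/444822 ≈ -2.2481e-6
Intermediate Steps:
Z = -561474
1/(116652 + Z) = 1/(116652 - 561474) = 1/(-444822) = -1/444822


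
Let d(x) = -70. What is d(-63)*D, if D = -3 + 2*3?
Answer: -210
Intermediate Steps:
D = 3 (D = -3 + 6 = 3)
d(-63)*D = -70*3 = -210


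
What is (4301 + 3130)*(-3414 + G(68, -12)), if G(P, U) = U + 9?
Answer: -25391727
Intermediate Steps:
G(P, U) = 9 + U
(4301 + 3130)*(-3414 + G(68, -12)) = (4301 + 3130)*(-3414 + (9 - 12)) = 7431*(-3414 - 3) = 7431*(-3417) = -25391727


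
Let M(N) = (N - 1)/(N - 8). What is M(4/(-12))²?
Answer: 16/625 ≈ 0.025600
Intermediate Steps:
M(N) = (-1 + N)/(-8 + N)
M(4/(-12))² = ((-1 + 4/(-12))/(-8 + 4/(-12)))² = ((-1 + 4*(-1/12))/(-8 + 4*(-1/12)))² = ((-1 - ⅓)/(-8 - ⅓))² = (-4/3/(-25/3))² = (-3/25*(-4/3))² = (4/25)² = 16/625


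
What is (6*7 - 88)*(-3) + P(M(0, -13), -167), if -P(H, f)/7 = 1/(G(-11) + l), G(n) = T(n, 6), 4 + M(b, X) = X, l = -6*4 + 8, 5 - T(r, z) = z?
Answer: 2353/17 ≈ 138.41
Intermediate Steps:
T(r, z) = 5 - z
l = -16 (l = -24 + 8 = -16)
M(b, X) = -4 + X
G(n) = -1 (G(n) = 5 - 1*6 = 5 - 6 = -1)
P(H, f) = 7/17 (P(H, f) = -7/(-1 - 16) = -7/(-17) = -7*(-1/17) = 7/17)
(6*7 - 88)*(-3) + P(M(0, -13), -167) = (6*7 - 88)*(-3) + 7/17 = (42 - 88)*(-3) + 7/17 = -46*(-3) + 7/17 = 138 + 7/17 = 2353/17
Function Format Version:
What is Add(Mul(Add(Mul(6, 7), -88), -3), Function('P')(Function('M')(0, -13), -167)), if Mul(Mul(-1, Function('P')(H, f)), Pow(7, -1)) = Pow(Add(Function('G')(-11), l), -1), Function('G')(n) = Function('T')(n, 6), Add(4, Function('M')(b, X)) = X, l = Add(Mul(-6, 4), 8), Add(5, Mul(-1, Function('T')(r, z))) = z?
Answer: Rational(2353, 17) ≈ 138.41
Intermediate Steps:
Function('T')(r, z) = Add(5, Mul(-1, z))
l = -16 (l = Add(-24, 8) = -16)
Function('M')(b, X) = Add(-4, X)
Function('G')(n) = -1 (Function('G')(n) = Add(5, Mul(-1, 6)) = Add(5, -6) = -1)
Function('P')(H, f) = Rational(7, 17) (Function('P')(H, f) = Mul(-7, Pow(Add(-1, -16), -1)) = Mul(-7, Pow(-17, -1)) = Mul(-7, Rational(-1, 17)) = Rational(7, 17))
Add(Mul(Add(Mul(6, 7), -88), -3), Function('P')(Function('M')(0, -13), -167)) = Add(Mul(Add(Mul(6, 7), -88), -3), Rational(7, 17)) = Add(Mul(Add(42, -88), -3), Rational(7, 17)) = Add(Mul(-46, -3), Rational(7, 17)) = Add(138, Rational(7, 17)) = Rational(2353, 17)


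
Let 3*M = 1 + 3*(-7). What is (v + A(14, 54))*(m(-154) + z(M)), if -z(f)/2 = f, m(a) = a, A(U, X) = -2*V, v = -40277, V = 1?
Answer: 16997738/3 ≈ 5.6659e+6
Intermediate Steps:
M = -20/3 (M = (1 + 3*(-7))/3 = (1 - 21)/3 = (⅓)*(-20) = -20/3 ≈ -6.6667)
A(U, X) = -2 (A(U, X) = -2*1 = -2)
z(f) = -2*f
(v + A(14, 54))*(m(-154) + z(M)) = (-40277 - 2)*(-154 - 2*(-20/3)) = -40279*(-154 + 40/3) = -40279*(-422/3) = 16997738/3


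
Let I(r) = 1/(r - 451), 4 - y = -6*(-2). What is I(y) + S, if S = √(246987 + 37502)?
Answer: -1/459 + √284489 ≈ 533.37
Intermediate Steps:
y = -8 (y = 4 - (-6)*(-2) = 4 - 1*12 = 4 - 12 = -8)
S = √284489 ≈ 533.38
I(r) = 1/(-451 + r)
I(y) + S = 1/(-451 - 8) + √284489 = 1/(-459) + √284489 = -1/459 + √284489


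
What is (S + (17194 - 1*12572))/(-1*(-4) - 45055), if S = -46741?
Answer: 42119/45051 ≈ 0.93492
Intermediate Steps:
(S + (17194 - 1*12572))/(-1*(-4) - 45055) = (-46741 + (17194 - 1*12572))/(-1*(-4) - 45055) = (-46741 + (17194 - 12572))/(4 - 45055) = (-46741 + 4622)/(-45051) = -42119*(-1/45051) = 42119/45051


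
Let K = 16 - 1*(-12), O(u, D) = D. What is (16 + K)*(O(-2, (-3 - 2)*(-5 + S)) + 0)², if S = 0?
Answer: 27500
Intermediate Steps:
K = 28 (K = 16 + 12 = 28)
(16 + K)*(O(-2, (-3 - 2)*(-5 + S)) + 0)² = (16 + 28)*((-3 - 2)*(-5 + 0) + 0)² = 44*(-5*(-5) + 0)² = 44*(25 + 0)² = 44*25² = 44*625 = 27500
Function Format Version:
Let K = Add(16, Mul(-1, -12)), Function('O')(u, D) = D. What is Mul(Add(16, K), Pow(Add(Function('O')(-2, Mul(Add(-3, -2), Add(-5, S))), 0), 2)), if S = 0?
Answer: 27500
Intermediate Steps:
K = 28 (K = Add(16, 12) = 28)
Mul(Add(16, K), Pow(Add(Function('O')(-2, Mul(Add(-3, -2), Add(-5, S))), 0), 2)) = Mul(Add(16, 28), Pow(Add(Mul(Add(-3, -2), Add(-5, 0)), 0), 2)) = Mul(44, Pow(Add(Mul(-5, -5), 0), 2)) = Mul(44, Pow(Add(25, 0), 2)) = Mul(44, Pow(25, 2)) = Mul(44, 625) = 27500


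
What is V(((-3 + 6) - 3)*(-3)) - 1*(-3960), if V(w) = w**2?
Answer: 3960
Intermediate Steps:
V(((-3 + 6) - 3)*(-3)) - 1*(-3960) = (((-3 + 6) - 3)*(-3))**2 - 1*(-3960) = ((3 - 3)*(-3))**2 + 3960 = (0*(-3))**2 + 3960 = 0**2 + 3960 = 0 + 3960 = 3960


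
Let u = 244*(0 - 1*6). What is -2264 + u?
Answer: -3728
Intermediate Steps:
u = -1464 (u = 244*(0 - 6) = 244*(-6) = -1464)
-2264 + u = -2264 - 1464 = -3728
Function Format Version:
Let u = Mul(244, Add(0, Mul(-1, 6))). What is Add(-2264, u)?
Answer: -3728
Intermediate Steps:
u = -1464 (u = Mul(244, Add(0, -6)) = Mul(244, -6) = -1464)
Add(-2264, u) = Add(-2264, -1464) = -3728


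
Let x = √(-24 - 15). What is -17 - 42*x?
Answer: -17 - 42*I*√39 ≈ -17.0 - 262.29*I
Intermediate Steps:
x = I*√39 (x = √(-39) = I*√39 ≈ 6.245*I)
-17 - 42*x = -17 - 42*I*√39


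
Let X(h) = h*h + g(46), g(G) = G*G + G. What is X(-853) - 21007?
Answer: 708764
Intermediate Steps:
g(G) = G + G**2 (g(G) = G**2 + G = G + G**2)
X(h) = 2162 + h**2 (X(h) = h*h + 46*(1 + 46) = h**2 + 46*47 = h**2 + 2162 = 2162 + h**2)
X(-853) - 21007 = (2162 + (-853)**2) - 21007 = (2162 + 727609) - 21007 = 729771 - 21007 = 708764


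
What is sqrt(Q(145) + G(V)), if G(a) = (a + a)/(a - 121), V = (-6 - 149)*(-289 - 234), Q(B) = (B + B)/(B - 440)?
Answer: 13*sqrt(8602819382)/1193924 ≈ 1.0099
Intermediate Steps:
Q(B) = 2*B/(-440 + B) (Q(B) = (2*B)/(-440 + B) = 2*B/(-440 + B))
V = 81065 (V = -155*(-523) = 81065)
G(a) = 2*a/(-121 + a) (G(a) = (2*a)/(-121 + a) = 2*a/(-121 + a))
sqrt(Q(145) + G(V)) = sqrt(2*145/(-440 + 145) + 2*81065/(-121 + 81065)) = sqrt(2*145/(-295) + 2*81065/80944) = sqrt(2*145*(-1/295) + 2*81065*(1/80944)) = sqrt(-58/59 + 81065/40472) = sqrt(2435459/2387848) = 13*sqrt(8602819382)/1193924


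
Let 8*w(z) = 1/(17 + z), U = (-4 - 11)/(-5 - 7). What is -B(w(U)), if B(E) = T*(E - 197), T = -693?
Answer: -19931373/146 ≈ -1.3652e+5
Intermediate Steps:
U = 5/4 (U = -15/(-12) = -15*(-1/12) = 5/4 ≈ 1.2500)
w(z) = 1/(8*(17 + z))
B(E) = 136521 - 693*E (B(E) = -693*(E - 197) = -693*(-197 + E) = 136521 - 693*E)
-B(w(U)) = -(136521 - 693/(8*(17 + 5/4))) = -(136521 - 693/(8*73/4)) = -(136521 - 693*4/(8*73)) = -(136521 - 693*1/146) = -(136521 - 693/146) = -1*19931373/146 = -19931373/146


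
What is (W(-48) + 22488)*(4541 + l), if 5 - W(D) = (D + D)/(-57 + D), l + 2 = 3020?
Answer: 5950618657/35 ≈ 1.7002e+8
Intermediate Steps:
l = 3018 (l = -2 + 3020 = 3018)
W(D) = 5 - 2*D/(-57 + D) (W(D) = 5 - (D + D)/(-57 + D) = 5 - 2*D/(-57 + D))
(W(-48) + 22488)*(4541 + l) = (3*(-95 - 48)/(-57 - 48) + 22488)*(4541 + 3018) = (3*(-143)/(-105) + 22488)*7559 = (3*(-1/105)*(-143) + 22488)*7559 = (143/35 + 22488)*7559 = (787223/35)*7559 = 5950618657/35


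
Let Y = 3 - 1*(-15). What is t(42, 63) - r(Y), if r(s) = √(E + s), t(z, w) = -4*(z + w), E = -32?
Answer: -420 - I*√14 ≈ -420.0 - 3.7417*I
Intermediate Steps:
t(z, w) = -4*w - 4*z (t(z, w) = -4*(w + z) = -4*w - 4*z)
Y = 18 (Y = 3 + 15 = 18)
r(s) = √(-32 + s)
t(42, 63) - r(Y) = (-4*63 - 4*42) - √(-32 + 18) = (-252 - 168) - √(-14) = -420 - I*√14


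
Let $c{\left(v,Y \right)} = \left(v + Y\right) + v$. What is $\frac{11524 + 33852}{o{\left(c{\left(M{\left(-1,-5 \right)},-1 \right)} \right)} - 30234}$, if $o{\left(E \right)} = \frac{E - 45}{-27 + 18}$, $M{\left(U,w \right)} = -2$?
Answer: $- \frac{51048}{34007} \approx -1.5011$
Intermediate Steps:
$c{\left(v,Y \right)} = Y + 2 v$ ($c{\left(v,Y \right)} = \left(Y + v\right) + v = Y + 2 v$)
$o{\left(E \right)} = 5 - \frac{E}{9}$ ($o{\left(E \right)} = \frac{-45 + E}{-9} = \left(-45 + E\right) \left(- \frac{1}{9}\right) = 5 - \frac{E}{9}$)
$\frac{11524 + 33852}{o{\left(c{\left(M{\left(-1,-5 \right)},-1 \right)} \right)} - 30234} = \frac{11524 + 33852}{\left(5 - \frac{-1 + 2 \left(-2\right)}{9}\right) - 30234} = \frac{45376}{\left(5 - \frac{-1 - 4}{9}\right) - 30234} = \frac{45376}{\left(5 - - \frac{5}{9}\right) - 30234} = \frac{45376}{\left(5 + \frac{5}{9}\right) - 30234} = \frac{45376}{\frac{50}{9} - 30234} = \frac{45376}{- \frac{272056}{9}} = 45376 \left(- \frac{9}{272056}\right) = - \frac{51048}{34007}$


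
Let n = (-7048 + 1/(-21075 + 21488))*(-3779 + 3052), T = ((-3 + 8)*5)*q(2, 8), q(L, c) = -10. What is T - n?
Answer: -2116271571/413 ≈ -5.1241e+6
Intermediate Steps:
T = -250 (T = ((-3 + 8)*5)*(-10) = (5*5)*(-10) = 25*(-10) = -250)
n = 2116168321/413 (n = (-7048 + 1/413)*(-727) = -2910823/413*(-727) = 2116168321/413 ≈ 5.1239e+6)
T - n = -250 - 1*2116168321/413 = -250 - 2116168321/413 = -2116271571/413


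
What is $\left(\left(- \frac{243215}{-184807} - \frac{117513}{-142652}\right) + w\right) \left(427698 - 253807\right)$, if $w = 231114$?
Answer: $\frac{151358084241814554071}{3766155452} \approx 4.0189 \cdot 10^{10}$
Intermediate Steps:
$\left(\left(- \frac{243215}{-184807} - \frac{117513}{-142652}\right) + w\right) \left(427698 - 253807\right) = \left(\left(- \frac{243215}{-184807} - \frac{117513}{-142652}\right) + 231114\right) \left(427698 - 253807\right) = \left(\left(\left(-243215\right) \left(- \frac{1}{184807}\right) - - \frac{117513}{142652}\right) + 231114\right) 173891 = \left(\left(\frac{34745}{26401} + \frac{117513}{142652}\right) + 231114\right) 173891 = \left(\frac{8058904453}{3766155452} + 231114\right) 173891 = \frac{870419310037981}{3766155452} \cdot 173891 = \frac{151358084241814554071}{3766155452}$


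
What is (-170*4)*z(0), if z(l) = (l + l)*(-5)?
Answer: 0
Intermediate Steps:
z(l) = -10*l (z(l) = (2*l)*(-5) = -10*l)
(-170*4)*z(0) = (-170*4)*(-10*0) = -85*8*0 = -680*0 = 0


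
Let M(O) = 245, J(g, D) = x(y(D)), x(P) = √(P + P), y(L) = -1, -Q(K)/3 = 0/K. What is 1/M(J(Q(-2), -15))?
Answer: 1/245 ≈ 0.0040816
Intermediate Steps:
Q(K) = 0 (Q(K) = -0/K = -3*0 = 0)
x(P) = √2*√P (x(P) = √(2*P) = √2*√P)
J(g, D) = I*√2 (J(g, D) = √2*√(-1) = √2*I = I*√2)
1/M(J(Q(-2), -15)) = 1/245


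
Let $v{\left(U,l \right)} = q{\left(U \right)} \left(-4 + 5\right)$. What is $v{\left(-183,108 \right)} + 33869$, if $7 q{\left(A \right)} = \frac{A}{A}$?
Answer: $\frac{237084}{7} \approx 33869.0$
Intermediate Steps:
$q{\left(A \right)} = \frac{1}{7}$ ($q{\left(A \right)} = \frac{A \frac{1}{A}}{7} = \frac{1}{7} \cdot 1 = \frac{1}{7}$)
$v{\left(U,l \right)} = \frac{1}{7}$ ($v{\left(U,l \right)} = \frac{-4 + 5}{7} = \frac{1}{7} \cdot 1 = \frac{1}{7}$)
$v{\left(-183,108 \right)} + 33869 = \frac{1}{7} + 33869 = \frac{237084}{7}$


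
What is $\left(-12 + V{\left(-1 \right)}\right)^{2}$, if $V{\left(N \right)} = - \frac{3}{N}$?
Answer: $81$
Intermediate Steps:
$\left(-12 + V{\left(-1 \right)}\right)^{2} = \left(-12 - \frac{3}{-1}\right)^{2} = \left(-12 - -3\right)^{2} = \left(-12 + 3\right)^{2} = \left(-9\right)^{2} = 81$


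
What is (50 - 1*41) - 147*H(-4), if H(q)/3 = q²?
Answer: -7047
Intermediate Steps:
H(q) = 3*q²
(50 - 1*41) - 147*H(-4) = (50 - 1*41) - 441*(-4)² = (50 - 41) - 441*16 = 9 - 147*48 = 9 - 7056 = -7047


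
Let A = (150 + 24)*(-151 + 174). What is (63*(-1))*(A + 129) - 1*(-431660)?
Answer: 171407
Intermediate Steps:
A = 4002 (A = 174*23 = 4002)
(63*(-1))*(A + 129) - 1*(-431660) = (63*(-1))*(4002 + 129) - 1*(-431660) = -63*4131 + 431660 = -260253 + 431660 = 171407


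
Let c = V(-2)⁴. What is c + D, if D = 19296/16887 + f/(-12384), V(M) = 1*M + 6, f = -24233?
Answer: 18061702661/69709536 ≈ 259.10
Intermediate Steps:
V(M) = 6 + M (V(M) = M + 6 = 6 + M)
c = 256 (c = (6 - 2)⁴ = 4⁴ = 256)
D = 216061445/69709536 (D = 19296/16887 - 24233/(-12384) = 19296*(1/16887) - 24233*(-1/12384) = 6432/5629 + 24233/12384 = 216061445/69709536 ≈ 3.0995)
c + D = 256 + 216061445/69709536 = 18061702661/69709536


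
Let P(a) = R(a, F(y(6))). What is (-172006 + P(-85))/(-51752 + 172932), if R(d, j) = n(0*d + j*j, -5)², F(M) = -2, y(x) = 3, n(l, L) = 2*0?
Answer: -86003/60590 ≈ -1.4194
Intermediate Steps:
n(l, L) = 0
R(d, j) = 0 (R(d, j) = 0² = 0)
P(a) = 0
(-172006 + P(-85))/(-51752 + 172932) = (-172006 + 0)/(-51752 + 172932) = -172006/121180 = -172006*1/121180 = -86003/60590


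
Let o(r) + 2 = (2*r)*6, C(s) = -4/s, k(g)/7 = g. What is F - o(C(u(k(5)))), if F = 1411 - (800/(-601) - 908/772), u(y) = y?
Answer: 5752180424/4059755 ≈ 1416.9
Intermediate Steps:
k(g) = 7*g
o(r) = -2 + 12*r (o(r) = -2 + (2*r)*6 = -2 + 12*r)
F = 163956950/115993 (F = 1411 - (800*(-1/601) - 908*1/772) = 1411 - (-800/601 - 227/193) = 1411 - 1*(-290827/115993) = 1411 + 290827/115993 = 163956950/115993 ≈ 1413.5)
F - o(C(u(k(5)))) = 163956950/115993 - (-2 + 12*(-4/(7*5))) = 163956950/115993 - (-2 + 12*(-4/35)) = 163956950/115993 - (-2 - 48/35) = 163956950/115993 - 1*(-118/35) = 163956950/115993 + 118/35 = 5752180424/4059755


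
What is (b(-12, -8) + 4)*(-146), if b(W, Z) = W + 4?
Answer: 584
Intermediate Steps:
b(W, Z) = 4 + W
(b(-12, -8) + 4)*(-146) = ((4 - 12) + 4)*(-146) = (-8 + 4)*(-146) = -4*(-146) = 584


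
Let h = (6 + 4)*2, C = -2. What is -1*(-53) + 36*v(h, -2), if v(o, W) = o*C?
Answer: -1387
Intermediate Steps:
h = 20 (h = 10*2 = 20)
v(o, W) = -2*o (v(o, W) = o*(-2) = -2*o)
-1*(-53) + 36*v(h, -2) = -1*(-53) + 36*(-2*20) = 53 + 36*(-40) = 53 - 1440 = -1387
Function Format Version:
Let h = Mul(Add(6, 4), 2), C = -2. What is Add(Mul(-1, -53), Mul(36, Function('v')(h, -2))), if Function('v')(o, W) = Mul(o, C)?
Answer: -1387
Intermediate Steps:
h = 20 (h = Mul(10, 2) = 20)
Function('v')(o, W) = Mul(-2, o) (Function('v')(o, W) = Mul(o, -2) = Mul(-2, o))
Add(Mul(-1, -53), Mul(36, Function('v')(h, -2))) = Add(Mul(-1, -53), Mul(36, Mul(-2, 20))) = Add(53, Mul(36, -40)) = Add(53, -1440) = -1387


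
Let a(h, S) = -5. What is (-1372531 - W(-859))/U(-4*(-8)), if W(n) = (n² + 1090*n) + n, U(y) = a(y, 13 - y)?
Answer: 1173243/5 ≈ 2.3465e+5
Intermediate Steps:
U(y) = -5
W(n) = n² + 1091*n
(-1372531 - W(-859))/U(-4*(-8)) = (-1372531 - (-859)*(1091 - 859))/(-5) = (-1372531 - (-859)*232)*(-⅕) = (-1372531 - 1*(-199288))*(-⅕) = (-1372531 + 199288)*(-⅕) = -1173243*(-⅕) = 1173243/5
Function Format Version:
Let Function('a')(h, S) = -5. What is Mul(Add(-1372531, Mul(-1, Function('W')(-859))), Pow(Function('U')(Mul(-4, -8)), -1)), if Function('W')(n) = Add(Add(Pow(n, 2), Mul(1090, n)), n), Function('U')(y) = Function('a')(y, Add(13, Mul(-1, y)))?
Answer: Rational(1173243, 5) ≈ 2.3465e+5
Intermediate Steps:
Function('U')(y) = -5
Function('W')(n) = Add(Pow(n, 2), Mul(1091, n))
Mul(Add(-1372531, Mul(-1, Function('W')(-859))), Pow(Function('U')(Mul(-4, -8)), -1)) = Mul(Add(-1372531, Mul(-1, Mul(-859, Add(1091, -859)))), Pow(-5, -1)) = Mul(Add(-1372531, Mul(-1, Mul(-859, 232))), Rational(-1, 5)) = Mul(Add(-1372531, Mul(-1, -199288)), Rational(-1, 5)) = Mul(Add(-1372531, 199288), Rational(-1, 5)) = Mul(-1173243, Rational(-1, 5)) = Rational(1173243, 5)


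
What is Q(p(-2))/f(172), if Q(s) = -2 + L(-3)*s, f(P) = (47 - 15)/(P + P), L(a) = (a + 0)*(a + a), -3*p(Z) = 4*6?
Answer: -3139/2 ≈ -1569.5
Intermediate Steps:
p(Z) = -8 (p(Z) = -4*6/3 = -1/3*24 = -8)
L(a) = 2*a**2 (L(a) = a*(2*a) = 2*a**2)
f(P) = 16/P (f(P) = 32/((2*P)) = 32*(1/(2*P)) = 16/P)
Q(s) = -2 + 18*s (Q(s) = -2 + (2*(-3)**2)*s = -2 + (2*9)*s = -2 + 18*s)
Q(p(-2))/f(172) = (-2 + 18*(-8))/((16/172)) = (-2 - 144)/((16*(1/172))) = -146/4/43 = -146*43/4 = -3139/2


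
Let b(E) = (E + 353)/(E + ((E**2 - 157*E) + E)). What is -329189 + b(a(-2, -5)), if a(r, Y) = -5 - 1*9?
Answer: -778860835/2366 ≈ -3.2919e+5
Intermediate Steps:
a(r, Y) = -14 (a(r, Y) = -5 - 9 = -14)
b(E) = (353 + E)/(E**2 - 155*E) (b(E) = (353 + E)/(E + (E**2 - 156*E)) = (353 + E)/(E**2 - 155*E))
-329189 + b(a(-2, -5)) = -329189 + (353 - 14)/((-14)*(-155 - 14)) = -329189 - 1/14*339/(-169) = -329189 - 1/14*(-1/169)*339 = -329189 + 339/2366 = -778860835/2366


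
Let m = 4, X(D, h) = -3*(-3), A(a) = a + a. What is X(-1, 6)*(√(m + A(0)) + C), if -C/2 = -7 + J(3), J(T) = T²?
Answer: -18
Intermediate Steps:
A(a) = 2*a
X(D, h) = 9
C = -4 (C = -2*(-7 + 3²) = -2*(-7 + 9) = -2*2 = -4)
X(-1, 6)*(√(m + A(0)) + C) = 9*(√(4 + 2*0) - 4) = 9*(√(4 + 0) - 4) = 9*(√4 - 4) = 9*(2 - 4) = 9*(-2) = -18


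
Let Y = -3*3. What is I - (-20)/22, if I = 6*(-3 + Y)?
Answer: -782/11 ≈ -71.091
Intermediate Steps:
Y = -9
I = -72 (I = 6*(-3 - 9) = 6*(-12) = -72)
I - (-20)/22 = -72 - (-20)/22 = -72 - 1*(-10/11) = -72 + 10/11 = -782/11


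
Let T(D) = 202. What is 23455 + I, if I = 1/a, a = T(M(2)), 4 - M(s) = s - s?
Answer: 4737911/202 ≈ 23455.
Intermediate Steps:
M(s) = 4 (M(s) = 4 - (s - s) = 4 - 1*0 = 4 + 0 = 4)
a = 202
I = 1/202 ≈ 0.0049505
23455 + I = 23455 + 1/202 = 4737911/202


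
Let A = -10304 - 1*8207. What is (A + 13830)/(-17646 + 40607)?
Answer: -4681/22961 ≈ -0.20387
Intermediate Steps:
A = -18511 (A = -10304 - 8207 = -18511)
(A + 13830)/(-17646 + 40607) = (-18511 + 13830)/(-17646 + 40607) = -4681/22961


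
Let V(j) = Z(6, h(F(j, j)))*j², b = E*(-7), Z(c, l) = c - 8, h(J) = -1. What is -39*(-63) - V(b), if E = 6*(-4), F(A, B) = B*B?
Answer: 58905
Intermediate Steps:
F(A, B) = B²
E = -24
Z(c, l) = -8 + c
b = 168 (b = -24*(-7) = 168)
V(j) = -2*j² (V(j) = (-8 + 6)*j² = -2*j²)
-39*(-63) - V(b) = -39*(-63) - (-2)*168² = 2457 - (-2)*28224 = 2457 - 1*(-56448) = 2457 + 56448 = 58905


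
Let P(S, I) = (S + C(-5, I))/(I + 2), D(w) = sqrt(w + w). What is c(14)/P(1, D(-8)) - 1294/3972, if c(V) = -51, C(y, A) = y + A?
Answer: -51937/3972 + 153*I/4 ≈ -13.076 + 38.25*I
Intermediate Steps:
C(y, A) = A + y
D(w) = sqrt(2)*sqrt(w) (D(w) = sqrt(2*w) = sqrt(2)*sqrt(w))
P(S, I) = (-5 + I + S)/(2 + I) (P(S, I) = (S + (I - 5))/(I + 2) = (S + (-5 + I))/(2 + I) = (-5 + I + S)/(2 + I))
c(14)/P(1, D(-8)) - 1294/3972 = -51*(2 + sqrt(2)*sqrt(-8))/(-5 + sqrt(2)*sqrt(-8) + 1) - 1294/3972 = -51*(2 + sqrt(2)*(2*I*sqrt(2)))/(-5 + sqrt(2)*(2*I*sqrt(2)) + 1) - 1294*1/3972 = -51*(2 + 4*I)/(-5 + 4*I + 1) - 647/1986 = -51*(-4 - 4*I)*(2 + 4*I)/32 - 647/1986 = -647/1986 - 51*(-4 - 4*I)*(2 + 4*I)/32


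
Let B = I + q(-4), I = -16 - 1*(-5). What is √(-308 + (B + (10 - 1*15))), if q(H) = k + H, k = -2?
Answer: I*√330 ≈ 18.166*I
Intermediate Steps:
q(H) = -2 + H
I = -11 (I = -16 + 5 = -11)
B = -17 (B = -11 + (-2 - 4) = -11 - 6 = -17)
√(-308 + (B + (10 - 1*15))) = √(-308 + (-17 + (10 - 1*15))) = √(-308 + (-17 + (10 - 15))) = √(-308 + (-17 - 5)) = √(-308 - 22) = √(-330) = I*√330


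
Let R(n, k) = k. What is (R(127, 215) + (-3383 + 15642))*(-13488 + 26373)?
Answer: 160727490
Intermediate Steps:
(R(127, 215) + (-3383 + 15642))*(-13488 + 26373) = (215 + (-3383 + 15642))*(-13488 + 26373) = (215 + 12259)*12885 = 12474*12885 = 160727490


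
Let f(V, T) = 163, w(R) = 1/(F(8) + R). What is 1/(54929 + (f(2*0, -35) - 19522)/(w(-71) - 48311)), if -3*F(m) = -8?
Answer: 9903758/544007491777 ≈ 1.8205e-5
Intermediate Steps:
F(m) = 8/3 (F(m) = -⅓*(-8) = 8/3)
w(R) = 1/(8/3 + R)
1/(54929 + (f(2*0, -35) - 19522)/(w(-71) - 48311)) = 1/(54929 + (163 - 19522)/(3/(8 + 3*(-71)) - 48311)) = 1/(54929 - 19359/(3/(8 - 213) - 48311)) = 1/(54929 - 19359/(3/(-205) - 48311)) = 1/(54929 - 19359/(3*(-1/205) - 48311)) = 1/(54929 - 19359/(-3/205 - 48311)) = 1/(54929 - 19359/(-9903758/205)) = 1/(54929 - 19359*(-205/9903758)) = 1/(54929 + 3968595/9903758) = 1/(544007491777/9903758) = 9903758/544007491777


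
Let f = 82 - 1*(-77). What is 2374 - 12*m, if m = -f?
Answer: 4282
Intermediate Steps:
f = 159 (f = 82 + 77 = 159)
m = -159 (m = -1*159 = -159)
2374 - 12*m = 2374 - 12*(-159) = 2374 + 1908 = 4282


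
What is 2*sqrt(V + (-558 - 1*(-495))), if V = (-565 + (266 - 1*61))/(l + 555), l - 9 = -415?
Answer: 114*I*sqrt(447)/149 ≈ 16.176*I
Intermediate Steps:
l = -406 (l = 9 - 415 = -406)
V = -360/149 (V = (-565 + (266 - 1*61))/(-406 + 555) = (-565 + (266 - 61))/149 = (-565 + 205)*(1/149) = -360*1/149 = -360/149 ≈ -2.4161)
2*sqrt(V + (-558 - 1*(-495))) = 2*sqrt(-360/149 + (-558 - 1*(-495))) = 2*sqrt(-360/149 + (-558 + 495)) = 2*sqrt(-360/149 - 63) = 2*sqrt(-9747/149) = 2*(57*I*sqrt(447)/149) = 114*I*sqrt(447)/149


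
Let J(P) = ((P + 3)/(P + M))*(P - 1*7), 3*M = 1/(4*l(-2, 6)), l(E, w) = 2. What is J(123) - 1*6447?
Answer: -18687207/2953 ≈ -6328.2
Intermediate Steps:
M = 1/24 (M = (1/(4*2))/3 = ((¼)*(½))/3 = (⅓)*(⅛) = 1/24 ≈ 0.041667)
J(P) = (-7 + P)*(3 + P)/(1/24 + P) (J(P) = ((P + 3)/(P + 1/24))*(P - 1*7) = ((3 + P)/(1/24 + P))*(P - 7) = ((3 + P)/(1/24 + P))*(-7 + P) = (-7 + P)*(3 + P)/(1/24 + P))
J(123) - 1*6447 = 24*(-21 + 123² - 4*123)/(1 + 24*123) - 1*6447 = 24*(-21 + 15129 - 492)/(1 + 2952) - 6447 = 24*14616/2953 - 6447 = 24*(1/2953)*14616 - 6447 = 350784/2953 - 6447 = -18687207/2953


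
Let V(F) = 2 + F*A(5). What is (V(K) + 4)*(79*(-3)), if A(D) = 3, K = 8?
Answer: -7110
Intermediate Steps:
V(F) = 2 + 3*F (V(F) = 2 + F*3 = 2 + 3*F)
(V(K) + 4)*(79*(-3)) = ((2 + 3*8) + 4)*(79*(-3)) = ((2 + 24) + 4)*(-237) = (26 + 4)*(-237) = 30*(-237) = -7110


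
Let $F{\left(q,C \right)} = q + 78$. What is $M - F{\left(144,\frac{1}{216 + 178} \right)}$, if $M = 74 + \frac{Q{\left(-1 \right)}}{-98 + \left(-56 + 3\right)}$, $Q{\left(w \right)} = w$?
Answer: $- \frac{22347}{151} \approx -147.99$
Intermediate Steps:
$F{\left(q,C \right)} = 78 + q$
$M = \frac{11175}{151}$ ($M = 74 + \frac{1}{-98 + \left(-56 + 3\right)} \left(-1\right) = 74 + \frac{1}{-98 - 53} \left(-1\right) = 74 + \frac{1}{-151} \left(-1\right) = 74 - - \frac{1}{151} = 74 + \frac{1}{151} = \frac{11175}{151} \approx 74.007$)
$M - F{\left(144,\frac{1}{216 + 178} \right)} = \frac{11175}{151} - \left(78 + 144\right) = \frac{11175}{151} - 222 = - \frac{22347}{151}$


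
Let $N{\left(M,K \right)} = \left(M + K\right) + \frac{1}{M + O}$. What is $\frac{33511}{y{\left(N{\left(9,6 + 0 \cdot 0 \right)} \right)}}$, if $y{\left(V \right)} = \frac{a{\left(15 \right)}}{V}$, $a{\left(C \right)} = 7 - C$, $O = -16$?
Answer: $- \frac{435643}{7} \approx -62235.0$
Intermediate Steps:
$N{\left(M,K \right)} = K + M + \frac{1}{-16 + M}$ ($N{\left(M,K \right)} = \left(M + K\right) + \frac{1}{M - 16} = \left(K + M\right) + \frac{1}{-16 + M} = K + M + \frac{1}{-16 + M}$)
$y{\left(V \right)} = - \frac{8}{V}$ ($y{\left(V \right)} = \frac{7 - 15}{V} = - \frac{8}{V}$)
$\frac{33511}{y{\left(N{\left(9,6 + 0 \cdot 0 \right)} \right)}} = \frac{33511}{\left(-8\right) \frac{1}{\frac{1}{-16 + 9} \left(1 + 9^{2} - 16 \left(6 + 0 \cdot 0\right) - 144 + \left(6 + 0 \cdot 0\right) 9\right)}} = \frac{33511}{\left(-8\right) \frac{1}{\frac{1}{-7} \left(1 + 81 - 16 \left(6 + 0\right) - 144 + \left(6 + 0\right) 9\right)}} = \frac{33511}{\left(-8\right) \frac{1}{\left(- \frac{1}{7}\right) \left(1 + 81 - 96 - 144 + 6 \cdot 9\right)}} = \frac{33511}{\left(-8\right) \frac{1}{\left(- \frac{1}{7}\right) \left(1 + 81 - 96 - 144 + 54\right)}} = \frac{33511}{\left(-8\right) \frac{1}{\left(- \frac{1}{7}\right) \left(-104\right)}} = \frac{33511}{\left(-8\right) \frac{1}{\frac{104}{7}}} = \frac{33511}{\left(-8\right) \frac{7}{104}} = \frac{33511}{- \frac{7}{13}} = 33511 \left(- \frac{13}{7}\right) = - \frac{435643}{7}$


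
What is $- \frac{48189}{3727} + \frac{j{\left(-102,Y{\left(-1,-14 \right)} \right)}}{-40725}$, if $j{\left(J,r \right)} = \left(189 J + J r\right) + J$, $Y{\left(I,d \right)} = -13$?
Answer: $- \frac{210578863}{16864675} \approx -12.486$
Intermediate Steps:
$j{\left(J,r \right)} = 190 J + J r$
$- \frac{48189}{3727} + \frac{j{\left(-102,Y{\left(-1,-14 \right)} \right)}}{-40725} = - \frac{48189}{3727} + \frac{\left(-102\right) \left(190 - 13\right)}{-40725} = \left(-48189\right) \frac{1}{3727} + \left(-102\right) 177 \left(- \frac{1}{40725}\right) = - \frac{48189}{3727} - - \frac{2006}{4525} = - \frac{48189}{3727} + \frac{2006}{4525} = - \frac{210578863}{16864675}$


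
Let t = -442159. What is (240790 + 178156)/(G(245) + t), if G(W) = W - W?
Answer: -3014/3181 ≈ -0.94750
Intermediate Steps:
G(W) = 0
(240790 + 178156)/(G(245) + t) = (240790 + 178156)/(0 - 442159) = 418946/(-442159) = 418946*(-1/442159) = -3014/3181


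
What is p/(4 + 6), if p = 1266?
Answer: 633/5 ≈ 126.60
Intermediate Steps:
p/(4 + 6) = 1266/(4 + 6) = 1266/10 = 1266*(1/10) = 633/5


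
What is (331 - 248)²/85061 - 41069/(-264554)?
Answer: 5315882715/22503227794 ≈ 0.23623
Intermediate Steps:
(331 - 248)²/85061 - 41069/(-264554) = 83²*(1/85061) - 41069*(-1/264554) = 6889*(1/85061) + 41069/264554 = 6889/85061 + 41069/264554 = 5315882715/22503227794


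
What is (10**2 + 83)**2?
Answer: 33489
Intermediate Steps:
(10**2 + 83)**2 = (100 + 83)**2 = 183**2 = 33489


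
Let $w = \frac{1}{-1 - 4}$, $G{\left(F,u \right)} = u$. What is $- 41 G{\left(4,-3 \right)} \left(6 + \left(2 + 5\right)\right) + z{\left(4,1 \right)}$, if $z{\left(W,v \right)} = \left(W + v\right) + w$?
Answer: $\frac{8019}{5} \approx 1603.8$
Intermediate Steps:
$w = - \frac{1}{5}$ ($w = \frac{1}{-5} = - \frac{1}{5} \approx -0.2$)
$z{\left(W,v \right)} = - \frac{1}{5} + W + v$ ($z{\left(W,v \right)} = \left(W + v\right) - \frac{1}{5} = - \frac{1}{5} + W + v$)
$- 41 G{\left(4,-3 \right)} \left(6 + \left(2 + 5\right)\right) + z{\left(4,1 \right)} = - 41 \left(- 3 \left(6 + \left(2 + 5\right)\right)\right) + \left(- \frac{1}{5} + 4 + 1\right) = - 41 \left(- 3 \left(6 + 7\right)\right) + \frac{24}{5} = - 41 \left(\left(-3\right) 13\right) + \frac{24}{5} = \left(-41\right) \left(-39\right) + \frac{24}{5} = 1599 + \frac{24}{5} = \frac{8019}{5}$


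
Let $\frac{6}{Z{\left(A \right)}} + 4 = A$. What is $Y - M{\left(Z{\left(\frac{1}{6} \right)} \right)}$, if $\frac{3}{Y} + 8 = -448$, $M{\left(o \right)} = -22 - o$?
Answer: $\frac{71417}{3496} \approx 20.428$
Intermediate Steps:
$Z{\left(A \right)} = \frac{6}{-4 + A}$
$Y = - \frac{1}{152}$ ($Y = \frac{3}{-8 - 448} = \frac{3}{-456} = 3 \left(- \frac{1}{456}\right) = - \frac{1}{152} \approx -0.0065789$)
$Y - M{\left(Z{\left(\frac{1}{6} \right)} \right)} = - \frac{1}{152} - \left(-22 - \frac{6}{-4 + \frac{1}{6}}\right) = - \frac{1}{152} - \left(-22 - \frac{6}{- \frac{23}{6}}\right) = - \frac{1}{152} - \left(-22 - 6 \left(- \frac{6}{23}\right)\right) = - \frac{1}{152} - \left(-22 - - \frac{36}{23}\right) = - \frac{1}{152} - \left(-22 + \frac{36}{23}\right) = - \frac{1}{152} - - \frac{470}{23} = - \frac{1}{152} + \frac{470}{23} = \frac{71417}{3496}$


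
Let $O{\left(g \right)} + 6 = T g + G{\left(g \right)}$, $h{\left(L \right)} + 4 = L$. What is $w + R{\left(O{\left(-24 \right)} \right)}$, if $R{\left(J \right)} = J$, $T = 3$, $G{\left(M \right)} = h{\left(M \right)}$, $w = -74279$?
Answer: $-74385$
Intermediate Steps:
$h{\left(L \right)} = -4 + L$
$G{\left(M \right)} = -4 + M$
$O{\left(g \right)} = -10 + 4 g$ ($O{\left(g \right)} = -6 + \left(3 g + \left(-4 + g\right)\right) = -6 + \left(-4 + 4 g\right) = -10 + 4 g$)
$w + R{\left(O{\left(-24 \right)} \right)} = -74279 + \left(-10 + 4 \left(-24\right)\right) = -74279 - 106 = -74385$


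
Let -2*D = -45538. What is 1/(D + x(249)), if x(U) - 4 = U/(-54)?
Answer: 18/409831 ≈ 4.3921e-5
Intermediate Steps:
D = 22769 (D = -1/2*(-45538) = 22769)
x(U) = 4 - U/54 (x(U) = 4 + U/(-54) = 4 + U*(-1/54) = 4 - U/54)
1/(D + x(249)) = 1/(22769 + (4 - 1/54*249)) = 1/(22769 + (4 - 83/18)) = 1/(22769 - 11/18) = 1/(409831/18) = 18/409831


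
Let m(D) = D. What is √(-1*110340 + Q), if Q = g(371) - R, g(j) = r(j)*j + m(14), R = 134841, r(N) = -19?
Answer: 6*I*√7006 ≈ 502.21*I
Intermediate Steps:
g(j) = 14 - 19*j (g(j) = -19*j + 14 = 14 - 19*j)
Q = -141876 (Q = (14 - 19*371) - 1*134841 = (14 - 7049) - 134841 = -7035 - 134841 = -141876)
√(-1*110340 + Q) = √(-1*110340 - 141876) = √(-110340 - 141876) = √(-252216) = 6*I*√7006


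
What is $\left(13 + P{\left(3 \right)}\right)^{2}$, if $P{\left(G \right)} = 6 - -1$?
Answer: $400$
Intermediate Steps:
$P{\left(G \right)} = 7$ ($P{\left(G \right)} = 6 + 1 = 7$)
$\left(13 + P{\left(3 \right)}\right)^{2} = \left(13 + 7\right)^{2} = 20^{2} = 400$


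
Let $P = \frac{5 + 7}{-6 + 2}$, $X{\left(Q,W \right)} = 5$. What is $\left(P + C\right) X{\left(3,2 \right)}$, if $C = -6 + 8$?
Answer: $-5$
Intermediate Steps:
$P = -3$ ($P = \frac{12}{-4} = 12 \left(- \frac{1}{4}\right) = -3$)
$C = 2$
$\left(P + C\right) X{\left(3,2 \right)} = \left(-3 + 2\right) 5 = \left(-1\right) 5 = -5$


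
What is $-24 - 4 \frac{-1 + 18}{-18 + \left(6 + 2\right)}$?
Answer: $- \frac{86}{5} \approx -17.2$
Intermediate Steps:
$-24 - 4 \frac{-1 + 18}{-18 + \left(6 + 2\right)} = -24 - 4 \frac{17}{-18 + 8} = -24 - 4 \frac{17}{-10} = -24 - 4 \cdot 17 \left(- \frac{1}{10}\right) = -24 - - \frac{34}{5} = -24 + \frac{34}{5} = - \frac{86}{5}$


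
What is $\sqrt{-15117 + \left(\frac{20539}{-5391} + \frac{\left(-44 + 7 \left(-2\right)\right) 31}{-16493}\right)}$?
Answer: $\frac{2 i \sqrt{3320529953635724465}}{29637921} \approx 122.97 i$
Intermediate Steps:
$\sqrt{-15117 + \left(\frac{20539}{-5391} + \frac{\left(-44 + 7 \left(-2\right)\right) 31}{-16493}\right)} = \sqrt{-15117 + \left(20539 \left(- \frac{1}{5391}\right) + \left(-44 - 14\right) 31 \left(- \frac{1}{16493}\right)\right)} = \sqrt{-15117 - \left(\frac{20539}{5391} - \left(-58\right) 31 \left(- \frac{1}{16493}\right)\right)} = \sqrt{-15117 - \frac{329056709}{88913763}} = \sqrt{- \frac{1344438411980}{88913763}} = \frac{2 i \sqrt{3320529953635724465}}{29637921}$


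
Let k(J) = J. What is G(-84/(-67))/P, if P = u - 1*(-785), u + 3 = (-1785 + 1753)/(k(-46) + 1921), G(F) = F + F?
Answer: 157500/49118303 ≈ 0.0032065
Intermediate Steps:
G(F) = 2*F
u = -5657/1875 (u = -3 + (-1785 + 1753)/(-46 + 1921) = -3 - 32/1875 = -5657/1875 ≈ -3.0171)
P = 1466218/1875 (P = -5657/1875 - 1*(-785) = -5657/1875 + 785 = 1466218/1875 ≈ 781.98)
G(-84/(-67))/P = (2*(-84/(-67)))/(1466218/1875) = (2*(-84*(-1/67)))*(1875/1466218) = (2*(84/67))*(1875/1466218) = (168/67)*(1875/1466218) = 157500/49118303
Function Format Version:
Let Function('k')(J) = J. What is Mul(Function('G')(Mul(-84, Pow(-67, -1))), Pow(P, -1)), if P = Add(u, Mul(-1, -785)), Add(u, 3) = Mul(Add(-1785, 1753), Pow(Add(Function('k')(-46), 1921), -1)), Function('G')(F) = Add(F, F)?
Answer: Rational(157500, 49118303) ≈ 0.0032065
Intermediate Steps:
Function('G')(F) = Mul(2, F)
u = Rational(-5657, 1875) (u = Add(-3, Mul(Add(-1785, 1753), Pow(Add(-46, 1921), -1))) = Add(-3, Mul(-32, Pow(1875, -1))) = Add(-3, Mul(-32, Rational(1, 1875))) = Add(-3, Rational(-32, 1875)) = Rational(-5657, 1875) ≈ -3.0171)
P = Rational(1466218, 1875) (P = Add(Rational(-5657, 1875), Mul(-1, -785)) = Add(Rational(-5657, 1875), 785) = Rational(1466218, 1875) ≈ 781.98)
Mul(Function('G')(Mul(-84, Pow(-67, -1))), Pow(P, -1)) = Mul(Mul(2, Mul(-84, Pow(-67, -1))), Pow(Rational(1466218, 1875), -1)) = Mul(Mul(2, Mul(-84, Rational(-1, 67))), Rational(1875, 1466218)) = Mul(Mul(2, Rational(84, 67)), Rational(1875, 1466218)) = Mul(Rational(168, 67), Rational(1875, 1466218)) = Rational(157500, 49118303)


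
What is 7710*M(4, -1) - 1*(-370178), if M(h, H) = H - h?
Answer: 331628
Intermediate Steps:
7710*M(4, -1) - 1*(-370178) = 7710*(-1 - 1*4) - 1*(-370178) = 7710*(-1 - 4) + 370178 = 7710*(-5) + 370178 = -38550 + 370178 = 331628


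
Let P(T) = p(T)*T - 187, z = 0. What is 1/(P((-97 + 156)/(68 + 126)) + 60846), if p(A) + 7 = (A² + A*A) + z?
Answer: 3650692/221439759573 ≈ 1.6486e-5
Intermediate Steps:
p(A) = -7 + 2*A² (p(A) = -7 + ((A² + A*A) + 0) = -7 + ((A² + A²) + 0) = -7 + (2*A² + 0) = -7 + 2*A²)
P(T) = -187 + T*(-7 + 2*T²) (P(T) = (-7 + 2*T²)*T - 187 = T*(-7 + 2*T²) - 187 = -187 + T*(-7 + 2*T²))
1/(P((-97 + 156)/(68 + 126)) + 60846) = 1/((-187 + ((-97 + 156)/(68 + 126))*(-7 + 2*((-97 + 156)/(68 + 126))²)) + 60846) = 1/((-187 + (59/194)*(-7 + 2*(59/194)²)) + 60846) = 1/((-187 + (59*(1/194))*(-7 + 2*(59*(1/194))²)) + 60846) = 1/((-187 + 59*(-7 + 2*(59/194)²)/194) + 60846) = 1/((-187 + 59*(-7 + 2*(3481/37636))/194) + 60846) = 1/((-187 + 59*(-7 + 3481/18818)/194) + 60846) = 1/((-187 + (59/194)*(-128245/18818)) + 60846) = 1/((-187 - 7566455/3650692) + 60846) = 1/(-690245859/3650692 + 60846) = 1/(221439759573/3650692) = 3650692/221439759573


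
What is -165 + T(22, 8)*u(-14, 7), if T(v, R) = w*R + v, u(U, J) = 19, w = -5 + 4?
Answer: 101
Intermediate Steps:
w = -1
T(v, R) = v - R (T(v, R) = -R + v = v - R)
-165 + T(22, 8)*u(-14, 7) = -165 + (22 - 1*8)*19 = -165 + (22 - 8)*19 = -165 + 14*19 = -165 + 266 = 101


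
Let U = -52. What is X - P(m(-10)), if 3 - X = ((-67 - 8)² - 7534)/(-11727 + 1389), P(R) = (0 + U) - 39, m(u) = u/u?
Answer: 969863/10338 ≈ 93.815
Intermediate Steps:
m(u) = 1
P(R) = -91 (P(R) = (0 - 52) - 39 = -52 - 39 = -91)
X = 29105/10338 (X = 3 - ((-67 - 8)² - 7534)/(-11727 + 1389) = 3 - ((-75)² - 7534)/(-10338) = 3 - (5625 - 7534)*(-1)/10338 = 3 - (-1909)*(-1)/10338 = 3 - 1*1909/10338 = 3 - 1909/10338 = 29105/10338 ≈ 2.8153)
X - P(m(-10)) = 29105/10338 - 1*(-91) = 29105/10338 + 91 = 969863/10338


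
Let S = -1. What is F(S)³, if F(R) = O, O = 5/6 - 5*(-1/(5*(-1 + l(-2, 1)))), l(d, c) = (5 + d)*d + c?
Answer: 8/27 ≈ 0.29630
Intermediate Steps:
l(d, c) = c + d*(5 + d) (l(d, c) = d*(5 + d) + c = c + d*(5 + d))
O = ⅔ (O = 5/6 - 5*(-1/(5*(-1 + (1 + (-2)² + 5*(-2))))) = 5*(⅙) - 5*(-1/(5*(-1 + (1 + 4 - 10)))) = ⅚ - 5*(-1/(5*(-1 - 5))) = ⅚ - 5/((-5*(-6))) = ⅚ - 5/30 = ⅚ - 5*1/30 = ⅚ - ⅙ = ⅔ ≈ 0.66667)
F(R) = ⅔
F(S)³ = (⅔)³ = 8/27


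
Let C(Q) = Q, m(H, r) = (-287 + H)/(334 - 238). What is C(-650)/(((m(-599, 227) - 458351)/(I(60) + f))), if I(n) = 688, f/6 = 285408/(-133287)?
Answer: 71991206400/75191950603 ≈ 0.95743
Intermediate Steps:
m(H, r) = -287/96 + H/96 (m(H, r) = (-287 + H)/96 = (-287 + H)*(1/96) = -287/96 + H/96)
f = -570816/44429 (f = 6*(285408/(-133287)) = 6*(285408*(-1/133287)) = 6*(-95136/44429) = -570816/44429 ≈ -12.848)
C(-650)/(((m(-599, 227) - 458351)/(I(60) + f))) = -650*(688 - 570816/44429)/((-287/96 + (1/96)*(-599)) - 458351) = -650*29996336/(44429*((-287/96 - 599/96) - 458351)) = -650*29996336/(44429*(-443/48 - 458351)) = -650/((-22001291/48*44429/29996336)) = -650/(-977495357839/1439824128) = -650*(-1439824128/977495357839) = 71991206400/75191950603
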